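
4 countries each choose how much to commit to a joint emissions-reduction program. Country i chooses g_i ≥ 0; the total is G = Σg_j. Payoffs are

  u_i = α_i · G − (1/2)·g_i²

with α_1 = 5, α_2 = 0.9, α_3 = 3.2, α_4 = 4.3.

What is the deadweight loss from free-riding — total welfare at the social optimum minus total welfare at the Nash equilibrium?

Country i's FOC: ∂u_i/∂g_i = α_i − g_i = 0, so g_i* = α_i.
NE contributions = (5, 0.9, 3.2, 4.3); G = 13.4.
W^NE = (Σα)·G − ½Σα_i² = 13.4² − ½·54.54 = 152.29.
Planner sets g_i = Σα_j = 13.4 for every i, so G^SO = 4·13.4 = 53.6.
W^SO = (Σα)·G^SO − ½·4·(Σα)² = (4/2)·13.4² = 359.12.
Deadweight loss = W^SO − W^NE = 206.83.

206.83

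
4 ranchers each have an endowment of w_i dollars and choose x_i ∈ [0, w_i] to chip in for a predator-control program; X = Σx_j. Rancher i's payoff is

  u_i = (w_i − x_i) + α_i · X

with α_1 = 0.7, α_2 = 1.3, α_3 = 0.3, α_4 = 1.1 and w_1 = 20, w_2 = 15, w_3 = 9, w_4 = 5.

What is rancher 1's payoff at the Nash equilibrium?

∂u_i/∂x_i = α_i − 1, so rancher i contributes w_i if α_i > 1, else 0.
α_i > 1 for i ∈ {2, 4}; NE contributions (0, 15, 0, 5), X = 20.
u_1 = (20 − 0) + 0.7·20 = 34.

34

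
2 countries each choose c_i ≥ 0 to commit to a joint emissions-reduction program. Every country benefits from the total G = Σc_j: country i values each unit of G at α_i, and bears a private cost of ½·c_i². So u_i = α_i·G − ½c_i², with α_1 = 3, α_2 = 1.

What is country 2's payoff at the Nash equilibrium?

Country i's FOC: ∂u_i/∂c_i = α_i − c_i = 0, so c_i* = α_i.
NE contributions = (3, 1); G = 4.
u_2 = α_2·G − ½·(c_2)² = 1·4 − ½·1² = 3.5.

3.5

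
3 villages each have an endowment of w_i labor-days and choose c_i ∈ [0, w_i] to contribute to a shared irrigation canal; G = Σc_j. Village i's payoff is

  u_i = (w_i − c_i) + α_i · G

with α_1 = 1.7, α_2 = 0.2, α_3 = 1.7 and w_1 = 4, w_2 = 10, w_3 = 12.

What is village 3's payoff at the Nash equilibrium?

∂u_i/∂c_i = α_i − 1, so village i contributes w_i if α_i > 1, else 0.
α_i > 1 for i ∈ {1, 3}; NE contributions (4, 0, 12), G = 16.
u_3 = (12 − 12) + 1.7·16 = 27.2.

27.2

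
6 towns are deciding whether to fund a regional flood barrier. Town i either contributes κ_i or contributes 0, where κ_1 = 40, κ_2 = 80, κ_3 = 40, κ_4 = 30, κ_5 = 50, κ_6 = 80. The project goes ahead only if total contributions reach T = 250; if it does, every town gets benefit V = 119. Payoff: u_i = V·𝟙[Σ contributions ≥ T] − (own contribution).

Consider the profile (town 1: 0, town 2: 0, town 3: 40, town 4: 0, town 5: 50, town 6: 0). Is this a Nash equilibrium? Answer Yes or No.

No

Total = 90 < 250: not provided.
Town 1 (pledges 0, payoff 0): pledging 40 → total 130, payoff -40. No gain.
Town 2 (pledges 0, payoff 0): pledging 80 → total 170, payoff -80. No gain.
Town 3 (pledges 40, payoff -40): dropping to 0 → total 50, payoff 0. Profitable deviation.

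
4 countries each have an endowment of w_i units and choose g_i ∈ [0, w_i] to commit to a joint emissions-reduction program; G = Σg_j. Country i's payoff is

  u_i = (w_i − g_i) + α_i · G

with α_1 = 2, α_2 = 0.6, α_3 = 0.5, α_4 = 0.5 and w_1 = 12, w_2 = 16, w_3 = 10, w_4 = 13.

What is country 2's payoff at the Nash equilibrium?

∂u_i/∂g_i = α_i − 1, so country i contributes w_i if α_i > 1, else 0.
α_i > 1 for i ∈ {1}; NE contributions (12, 0, 0, 0), G = 12.
u_2 = (16 − 0) + 0.6·12 = 23.2.

23.2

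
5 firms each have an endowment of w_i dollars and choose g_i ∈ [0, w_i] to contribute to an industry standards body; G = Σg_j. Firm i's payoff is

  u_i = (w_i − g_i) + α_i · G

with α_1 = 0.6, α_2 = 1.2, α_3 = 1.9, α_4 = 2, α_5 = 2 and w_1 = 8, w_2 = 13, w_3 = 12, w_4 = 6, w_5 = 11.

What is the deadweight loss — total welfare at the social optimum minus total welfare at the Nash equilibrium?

53.6

∂u_i/∂g_i = α_i − 1, so firm i contributes w_i if α_i > 1, else 0.
α_i > 1 for i ∈ {2, 3, 4, 5}; NE contributions (0, 13, 12, 6, 11), G = 42.
W^NE = Σw_i − G^NE + (Σα_i)·G^NE = 50 + 6.7·42 = 331.4.
Planner: ∂(Σu_j)/∂g_i = Σα_j − 1 = 6.7 > 0, so everyone contributes w_i; G^SO = 50, W^SO = 50 + 6.7·50 = 385.
Deadweight loss = 53.6.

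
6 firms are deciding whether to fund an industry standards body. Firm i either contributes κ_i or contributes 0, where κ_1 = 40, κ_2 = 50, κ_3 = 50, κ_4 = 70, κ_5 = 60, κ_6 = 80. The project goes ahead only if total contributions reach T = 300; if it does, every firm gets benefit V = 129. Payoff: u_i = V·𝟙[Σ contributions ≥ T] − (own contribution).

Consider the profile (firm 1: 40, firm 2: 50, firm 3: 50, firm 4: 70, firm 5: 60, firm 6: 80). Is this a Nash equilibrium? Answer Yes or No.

Total = 350 ≥ 300: provided.
Firm 1 (pledges 40, payoff 89): dropping to 0 → total 310, payoff 129. Profitable deviation.

No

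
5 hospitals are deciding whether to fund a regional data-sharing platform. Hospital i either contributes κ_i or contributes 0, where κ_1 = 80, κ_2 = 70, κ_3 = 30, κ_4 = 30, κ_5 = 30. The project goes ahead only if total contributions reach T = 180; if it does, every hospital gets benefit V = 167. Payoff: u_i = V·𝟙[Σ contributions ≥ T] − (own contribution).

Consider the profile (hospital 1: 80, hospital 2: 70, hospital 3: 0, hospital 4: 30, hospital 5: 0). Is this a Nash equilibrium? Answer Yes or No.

Total = 180 ≥ 180: provided.
Hospital 1 (pledges 80, payoff 87): dropping to 0 → total 100, payoff 0. No gain.
Hospital 2 (pledges 70, payoff 97): dropping to 0 → total 110, payoff 0. No gain.
Hospital 3 (pledges 0, payoff 167): pledging 30 → total 210, payoff 137. No gain.
Hospital 4 (pledges 30, payoff 137): dropping to 0 → total 150, payoff 0. No gain.
Hospital 5 (pledges 0, payoff 167): pledging 30 → total 210, payoff 137. No gain.

Yes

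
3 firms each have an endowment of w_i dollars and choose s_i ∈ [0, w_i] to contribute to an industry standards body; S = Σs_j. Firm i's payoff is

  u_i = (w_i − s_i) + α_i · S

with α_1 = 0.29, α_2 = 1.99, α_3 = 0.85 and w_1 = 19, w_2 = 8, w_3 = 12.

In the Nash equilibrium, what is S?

8

∂u_i/∂s_i = α_i − 1, so firm i contributes w_i if α_i > 1, else 0.
α_i > 1 for i ∈ {2}; NE contributions (0, 8, 0), S = 8.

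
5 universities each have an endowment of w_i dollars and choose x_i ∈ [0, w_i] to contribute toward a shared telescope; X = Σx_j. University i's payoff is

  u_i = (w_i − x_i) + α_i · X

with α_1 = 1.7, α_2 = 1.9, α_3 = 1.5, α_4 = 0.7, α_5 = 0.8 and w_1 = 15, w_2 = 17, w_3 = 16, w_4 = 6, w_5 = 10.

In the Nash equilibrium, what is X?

48

∂u_i/∂x_i = α_i − 1, so university i contributes w_i if α_i > 1, else 0.
α_i > 1 for i ∈ {1, 2, 3}; NE contributions (15, 17, 16, 0, 0), X = 48.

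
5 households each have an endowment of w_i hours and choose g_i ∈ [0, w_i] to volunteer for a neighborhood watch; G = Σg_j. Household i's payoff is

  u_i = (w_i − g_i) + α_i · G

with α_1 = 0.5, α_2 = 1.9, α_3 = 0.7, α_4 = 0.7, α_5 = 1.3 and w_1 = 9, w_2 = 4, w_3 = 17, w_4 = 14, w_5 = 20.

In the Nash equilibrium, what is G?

24

∂u_i/∂g_i = α_i − 1, so household i contributes w_i if α_i > 1, else 0.
α_i > 1 for i ∈ {2, 5}; NE contributions (0, 4, 0, 0, 20), G = 24.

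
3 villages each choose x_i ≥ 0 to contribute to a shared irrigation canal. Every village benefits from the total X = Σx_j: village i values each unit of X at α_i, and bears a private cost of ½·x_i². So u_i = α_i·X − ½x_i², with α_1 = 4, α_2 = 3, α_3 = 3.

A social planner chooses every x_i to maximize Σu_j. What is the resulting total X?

30

Planner FOC: ∂(Σu_j)/∂x_i = (Σα_j) − x_i = 0, so x_i^SO = Σα_j = 10 for every i; X^SO = 30.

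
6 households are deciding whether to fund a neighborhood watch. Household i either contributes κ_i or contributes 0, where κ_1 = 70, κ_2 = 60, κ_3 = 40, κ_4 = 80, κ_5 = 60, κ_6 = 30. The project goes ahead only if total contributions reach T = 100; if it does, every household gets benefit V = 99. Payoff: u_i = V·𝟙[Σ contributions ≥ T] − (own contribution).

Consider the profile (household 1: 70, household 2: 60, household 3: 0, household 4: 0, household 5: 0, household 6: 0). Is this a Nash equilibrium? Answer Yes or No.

Yes

Total = 130 ≥ 100: provided.
Household 1 (pledges 70, payoff 29): dropping to 0 → total 60, payoff 0. No gain.
Household 2 (pledges 60, payoff 39): dropping to 0 → total 70, payoff 0. No gain.
Household 3 (pledges 0, payoff 99): pledging 40 → total 170, payoff 59. No gain.
Household 4 (pledges 0, payoff 99): pledging 80 → total 210, payoff 19. No gain.
Household 5 (pledges 0, payoff 99): pledging 60 → total 190, payoff 39. No gain.
Household 6 (pledges 0, payoff 99): pledging 30 → total 160, payoff 69. No gain.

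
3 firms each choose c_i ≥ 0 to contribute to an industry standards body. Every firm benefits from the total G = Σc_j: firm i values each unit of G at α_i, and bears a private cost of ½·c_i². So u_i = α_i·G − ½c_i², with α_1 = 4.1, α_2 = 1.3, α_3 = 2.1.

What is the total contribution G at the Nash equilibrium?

7.5

Firm i's FOC: ∂u_i/∂c_i = α_i − c_i = 0, so c_i* = α_i.
NE contributions = (4.1, 1.3, 2.1); G = 7.5.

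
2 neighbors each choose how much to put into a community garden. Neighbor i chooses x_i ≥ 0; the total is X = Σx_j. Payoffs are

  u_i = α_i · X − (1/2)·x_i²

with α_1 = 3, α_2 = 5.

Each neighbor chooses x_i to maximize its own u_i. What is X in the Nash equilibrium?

Neighbor i's FOC: ∂u_i/∂x_i = α_i − x_i = 0, so x_i* = α_i.
NE contributions = (3, 5); X = 8.

8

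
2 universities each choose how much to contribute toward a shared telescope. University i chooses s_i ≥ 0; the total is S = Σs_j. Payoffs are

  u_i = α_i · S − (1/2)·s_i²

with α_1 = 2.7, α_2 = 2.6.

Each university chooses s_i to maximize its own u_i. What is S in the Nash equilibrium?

5.3

University i's FOC: ∂u_i/∂s_i = α_i − s_i = 0, so s_i* = α_i.
NE contributions = (2.7, 2.6); S = 5.3.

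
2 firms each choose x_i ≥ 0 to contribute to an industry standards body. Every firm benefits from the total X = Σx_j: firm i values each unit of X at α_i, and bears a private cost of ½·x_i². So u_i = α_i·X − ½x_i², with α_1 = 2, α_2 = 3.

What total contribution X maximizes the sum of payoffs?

10

Planner FOC: ∂(Σu_j)/∂x_i = (Σα_j) − x_i = 0, so x_i^SO = Σα_j = 5 for every i; X^SO = 10.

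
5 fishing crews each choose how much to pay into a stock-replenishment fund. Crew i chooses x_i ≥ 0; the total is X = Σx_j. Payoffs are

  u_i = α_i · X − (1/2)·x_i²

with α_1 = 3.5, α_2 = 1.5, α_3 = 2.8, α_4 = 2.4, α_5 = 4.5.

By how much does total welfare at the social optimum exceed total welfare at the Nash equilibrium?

348.31

Crew i's FOC: ∂u_i/∂x_i = α_i − x_i = 0, so x_i* = α_i.
NE contributions = (3.5, 1.5, 2.8, 2.4, 4.5); X = 14.7.
W^NE = (Σα)·X − ½Σα_i² = 14.7² − ½·48.35 = 191.915.
Planner sets x_i = Σα_j = 14.7 for every i, so X^SO = 5·14.7 = 73.5.
W^SO = (Σα)·X^SO − ½·5·(Σα)² = (5/2)·14.7² = 540.225.
Deadweight loss = W^SO − W^NE = 348.31.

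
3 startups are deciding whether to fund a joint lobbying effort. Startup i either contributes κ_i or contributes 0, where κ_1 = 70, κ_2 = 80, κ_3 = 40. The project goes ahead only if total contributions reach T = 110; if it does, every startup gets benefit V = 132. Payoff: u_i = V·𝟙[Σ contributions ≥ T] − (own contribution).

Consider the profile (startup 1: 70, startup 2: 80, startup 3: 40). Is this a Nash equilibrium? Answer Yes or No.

Total = 190 ≥ 110: provided.
Startup 1 (pledges 70, payoff 62): dropping to 0 → total 120, payoff 132. Profitable deviation.

No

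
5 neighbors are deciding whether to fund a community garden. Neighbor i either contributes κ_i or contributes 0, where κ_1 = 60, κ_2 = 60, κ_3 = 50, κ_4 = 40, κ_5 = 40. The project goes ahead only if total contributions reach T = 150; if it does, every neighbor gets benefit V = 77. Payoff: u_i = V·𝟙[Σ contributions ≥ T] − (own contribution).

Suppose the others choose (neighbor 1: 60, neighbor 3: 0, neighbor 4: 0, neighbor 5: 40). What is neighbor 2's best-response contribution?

Others' total = 100. Contributing 60 brings total to 160 ≥ 150: gain V − κ_2 = 17.
Best response: 60.

60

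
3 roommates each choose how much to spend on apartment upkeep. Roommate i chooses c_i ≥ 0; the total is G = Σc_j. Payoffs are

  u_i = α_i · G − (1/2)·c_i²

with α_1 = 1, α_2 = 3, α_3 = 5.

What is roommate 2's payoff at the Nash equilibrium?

22.5

Roommate i's FOC: ∂u_i/∂c_i = α_i − c_i = 0, so c_i* = α_i.
NE contributions = (1, 3, 5); G = 9.
u_2 = α_2·G − ½·(c_2)² = 3·9 − ½·3² = 22.5.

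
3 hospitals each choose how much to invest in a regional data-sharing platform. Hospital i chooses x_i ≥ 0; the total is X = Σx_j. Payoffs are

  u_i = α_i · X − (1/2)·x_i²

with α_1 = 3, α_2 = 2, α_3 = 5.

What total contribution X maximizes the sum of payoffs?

Planner FOC: ∂(Σu_j)/∂x_i = (Σα_j) − x_i = 0, so x_i^SO = Σα_j = 10 for every i; X^SO = 30.

30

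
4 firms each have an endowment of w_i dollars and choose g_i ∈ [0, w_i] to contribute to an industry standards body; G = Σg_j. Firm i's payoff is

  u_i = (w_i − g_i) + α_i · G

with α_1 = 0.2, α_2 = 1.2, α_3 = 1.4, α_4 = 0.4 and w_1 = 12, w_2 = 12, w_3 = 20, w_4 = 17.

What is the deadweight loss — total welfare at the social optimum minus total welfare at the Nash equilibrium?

∂u_i/∂g_i = α_i − 1, so firm i contributes w_i if α_i > 1, else 0.
α_i > 1 for i ∈ {2, 3}; NE contributions (0, 12, 20, 0), G = 32.
W^NE = Σw_i − G^NE + (Σα_i)·G^NE = 61 + 2.2·32 = 131.4.
Planner: ∂(Σu_j)/∂g_i = Σα_j − 1 = 2.2 > 0, so everyone contributes w_i; G^SO = 61, W^SO = 61 + 2.2·61 = 195.2.
Deadweight loss = 63.8.

63.8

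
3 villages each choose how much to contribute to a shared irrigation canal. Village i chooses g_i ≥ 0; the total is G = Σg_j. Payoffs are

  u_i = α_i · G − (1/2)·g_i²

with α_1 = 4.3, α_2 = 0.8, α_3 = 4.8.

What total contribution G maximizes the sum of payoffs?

29.7

Planner FOC: ∂(Σu_j)/∂g_i = (Σα_j) − g_i = 0, so g_i^SO = Σα_j = 9.9 for every i; G^SO = 29.7.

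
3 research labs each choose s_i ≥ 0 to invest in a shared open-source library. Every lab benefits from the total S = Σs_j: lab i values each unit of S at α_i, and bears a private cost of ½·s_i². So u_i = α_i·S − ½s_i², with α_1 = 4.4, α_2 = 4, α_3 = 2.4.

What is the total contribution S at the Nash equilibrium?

10.8

Lab i's FOC: ∂u_i/∂s_i = α_i − s_i = 0, so s_i* = α_i.
NE contributions = (4.4, 4, 2.4); S = 10.8.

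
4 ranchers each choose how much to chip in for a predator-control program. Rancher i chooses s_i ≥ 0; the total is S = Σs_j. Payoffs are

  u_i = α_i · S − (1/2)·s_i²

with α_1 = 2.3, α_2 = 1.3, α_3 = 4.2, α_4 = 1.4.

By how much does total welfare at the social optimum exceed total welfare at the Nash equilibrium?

97.93

Rancher i's FOC: ∂u_i/∂s_i = α_i − s_i = 0, so s_i* = α_i.
NE contributions = (2.3, 1.3, 4.2, 1.4); S = 9.2.
W^NE = (Σα)·S − ½Σα_i² = 9.2² − ½·26.58 = 71.35.
Planner sets s_i = Σα_j = 9.2 for every i, so S^SO = 4·9.2 = 36.8.
W^SO = (Σα)·S^SO − ½·4·(Σα)² = (4/2)·9.2² = 169.28.
Deadweight loss = W^SO − W^NE = 97.93.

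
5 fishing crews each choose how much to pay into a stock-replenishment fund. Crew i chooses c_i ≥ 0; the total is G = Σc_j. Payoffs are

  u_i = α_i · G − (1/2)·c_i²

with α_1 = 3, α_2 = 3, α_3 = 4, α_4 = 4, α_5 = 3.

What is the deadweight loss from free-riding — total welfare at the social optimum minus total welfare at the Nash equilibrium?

Crew i's FOC: ∂u_i/∂c_i = α_i − c_i = 0, so c_i* = α_i.
NE contributions = (3, 3, 4, 4, 3); G = 17.
W^NE = (Σα)·G − ½Σα_i² = 17² − ½·59 = 259.5.
Planner sets c_i = Σα_j = 17 for every i, so G^SO = 5·17 = 85.
W^SO = (Σα)·G^SO − ½·5·(Σα)² = (5/2)·17² = 722.5.
Deadweight loss = W^SO − W^NE = 463.

463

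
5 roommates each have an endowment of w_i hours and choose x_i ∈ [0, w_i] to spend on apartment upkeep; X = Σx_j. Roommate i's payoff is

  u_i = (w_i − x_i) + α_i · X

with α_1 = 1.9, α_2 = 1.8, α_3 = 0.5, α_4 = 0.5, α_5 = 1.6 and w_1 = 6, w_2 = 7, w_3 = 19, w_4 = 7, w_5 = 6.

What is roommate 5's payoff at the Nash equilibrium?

∂u_i/∂x_i = α_i − 1, so roommate i contributes w_i if α_i > 1, else 0.
α_i > 1 for i ∈ {1, 2, 5}; NE contributions (6, 7, 0, 0, 6), X = 19.
u_5 = (6 − 6) + 1.6·19 = 30.4.

30.4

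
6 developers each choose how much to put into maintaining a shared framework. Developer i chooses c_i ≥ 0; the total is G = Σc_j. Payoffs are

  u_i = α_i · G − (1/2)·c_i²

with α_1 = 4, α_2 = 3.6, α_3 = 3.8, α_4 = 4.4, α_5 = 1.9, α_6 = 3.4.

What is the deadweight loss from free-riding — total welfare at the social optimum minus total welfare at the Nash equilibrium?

929.385

Developer i's FOC: ∂u_i/∂c_i = α_i − c_i = 0, so c_i* = α_i.
NE contributions = (4, 3.6, 3.8, 4.4, 1.9, 3.4); G = 21.1.
W^NE = (Σα)·G − ½Σα_i² = 21.1² − ½·77.93 = 406.245.
Planner sets c_i = Σα_j = 21.1 for every i, so G^SO = 6·21.1 = 126.6.
W^SO = (Σα)·G^SO − ½·6·(Σα)² = (6/2)·21.1² = 1335.63.
Deadweight loss = W^SO − W^NE = 929.385.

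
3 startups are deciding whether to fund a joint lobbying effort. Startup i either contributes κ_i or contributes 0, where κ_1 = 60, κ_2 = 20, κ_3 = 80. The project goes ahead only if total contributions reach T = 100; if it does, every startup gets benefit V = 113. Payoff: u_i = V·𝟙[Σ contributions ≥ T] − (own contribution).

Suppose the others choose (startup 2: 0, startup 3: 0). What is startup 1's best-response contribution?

Others' total = 0. Even contributing 60 gives 60 < 100: no benefit either way.
Best response: 0.

0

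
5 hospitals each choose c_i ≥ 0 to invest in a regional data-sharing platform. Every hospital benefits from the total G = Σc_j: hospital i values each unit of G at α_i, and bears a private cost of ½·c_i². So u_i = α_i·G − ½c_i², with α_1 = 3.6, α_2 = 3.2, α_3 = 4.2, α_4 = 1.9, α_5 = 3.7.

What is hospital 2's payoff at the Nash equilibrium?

48

Hospital i's FOC: ∂u_i/∂c_i = α_i − c_i = 0, so c_i* = α_i.
NE contributions = (3.6, 3.2, 4.2, 1.9, 3.7); G = 16.6.
u_2 = α_2·G − ½·(c_2)² = 3.2·16.6 − ½·3.2² = 48.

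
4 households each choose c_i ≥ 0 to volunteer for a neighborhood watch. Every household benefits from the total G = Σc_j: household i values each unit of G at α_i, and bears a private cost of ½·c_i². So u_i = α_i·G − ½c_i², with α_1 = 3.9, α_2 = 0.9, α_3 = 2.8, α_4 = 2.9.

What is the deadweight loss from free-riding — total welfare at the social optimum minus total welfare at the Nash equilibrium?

Household i's FOC: ∂u_i/∂c_i = α_i − c_i = 0, so c_i* = α_i.
NE contributions = (3.9, 0.9, 2.8, 2.9); G = 10.5.
W^NE = (Σα)·G − ½Σα_i² = 10.5² − ½·32.27 = 94.115.
Planner sets c_i = Σα_j = 10.5 for every i, so G^SO = 4·10.5 = 42.
W^SO = (Σα)·G^SO − ½·4·(Σα)² = (4/2)·10.5² = 220.5.
Deadweight loss = W^SO − W^NE = 126.385.

126.385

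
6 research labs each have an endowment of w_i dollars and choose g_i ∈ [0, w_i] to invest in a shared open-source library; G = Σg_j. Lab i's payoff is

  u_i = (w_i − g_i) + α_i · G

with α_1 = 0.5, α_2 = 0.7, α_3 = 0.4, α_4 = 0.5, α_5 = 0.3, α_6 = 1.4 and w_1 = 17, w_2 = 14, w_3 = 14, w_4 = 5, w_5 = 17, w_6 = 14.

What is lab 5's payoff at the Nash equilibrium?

21.2

∂u_i/∂g_i = α_i − 1, so lab i contributes w_i if α_i > 1, else 0.
α_i > 1 for i ∈ {6}; NE contributions (0, 0, 0, 0, 0, 14), G = 14.
u_5 = (17 − 0) + 0.3·14 = 21.2.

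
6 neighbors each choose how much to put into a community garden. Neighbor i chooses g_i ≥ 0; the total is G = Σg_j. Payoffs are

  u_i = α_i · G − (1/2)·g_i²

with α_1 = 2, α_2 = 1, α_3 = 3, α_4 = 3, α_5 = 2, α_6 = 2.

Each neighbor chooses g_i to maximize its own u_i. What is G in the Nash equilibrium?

Neighbor i's FOC: ∂u_i/∂g_i = α_i − g_i = 0, so g_i* = α_i.
NE contributions = (2, 1, 3, 3, 2, 2); G = 13.

13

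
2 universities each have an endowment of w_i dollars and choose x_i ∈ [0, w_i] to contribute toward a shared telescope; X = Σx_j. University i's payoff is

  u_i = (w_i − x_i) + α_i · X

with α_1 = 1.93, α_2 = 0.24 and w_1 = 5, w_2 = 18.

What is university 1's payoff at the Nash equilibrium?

9.65

∂u_i/∂x_i = α_i − 1, so university i contributes w_i if α_i > 1, else 0.
α_i > 1 for i ∈ {1}; NE contributions (5, 0), X = 5.
u_1 = (5 − 5) + 1.93·5 = 9.65.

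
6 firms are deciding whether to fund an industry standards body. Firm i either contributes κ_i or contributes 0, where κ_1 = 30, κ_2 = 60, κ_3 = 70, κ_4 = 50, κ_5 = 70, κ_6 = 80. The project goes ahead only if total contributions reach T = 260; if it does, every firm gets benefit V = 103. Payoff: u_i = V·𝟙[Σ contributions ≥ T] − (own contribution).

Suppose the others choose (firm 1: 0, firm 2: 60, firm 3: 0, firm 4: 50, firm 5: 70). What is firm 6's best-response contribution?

80

Others' total = 180. Contributing 80 brings total to 260 ≥ 260: gain V − κ_6 = 23.
Best response: 80.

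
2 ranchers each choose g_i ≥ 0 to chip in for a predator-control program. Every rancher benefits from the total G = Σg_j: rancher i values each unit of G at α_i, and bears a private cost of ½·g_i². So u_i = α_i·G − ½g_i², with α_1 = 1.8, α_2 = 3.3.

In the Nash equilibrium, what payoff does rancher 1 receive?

7.56

Rancher i's FOC: ∂u_i/∂g_i = α_i − g_i = 0, so g_i* = α_i.
NE contributions = (1.8, 3.3); G = 5.1.
u_1 = α_1·G − ½·(g_1)² = 1.8·5.1 − ½·1.8² = 7.56.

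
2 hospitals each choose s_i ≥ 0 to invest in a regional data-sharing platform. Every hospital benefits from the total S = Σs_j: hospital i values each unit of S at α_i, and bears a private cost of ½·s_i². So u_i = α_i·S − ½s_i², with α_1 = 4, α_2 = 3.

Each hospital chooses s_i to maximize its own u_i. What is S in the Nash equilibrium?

Hospital i's FOC: ∂u_i/∂s_i = α_i − s_i = 0, so s_i* = α_i.
NE contributions = (4, 3); S = 7.

7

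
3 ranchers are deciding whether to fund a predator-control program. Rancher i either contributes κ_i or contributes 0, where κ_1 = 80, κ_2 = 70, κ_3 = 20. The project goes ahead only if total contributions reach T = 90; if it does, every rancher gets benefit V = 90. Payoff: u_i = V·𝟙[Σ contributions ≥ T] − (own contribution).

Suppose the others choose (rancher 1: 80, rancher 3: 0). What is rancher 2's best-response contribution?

70

Others' total = 80. Contributing 70 brings total to 150 ≥ 90: gain V − κ_2 = 20.
Best response: 70.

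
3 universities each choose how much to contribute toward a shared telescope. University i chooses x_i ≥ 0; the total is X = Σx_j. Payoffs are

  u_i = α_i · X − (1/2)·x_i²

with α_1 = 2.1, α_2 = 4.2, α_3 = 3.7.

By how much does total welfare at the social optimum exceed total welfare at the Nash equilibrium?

University i's FOC: ∂u_i/∂x_i = α_i − x_i = 0, so x_i* = α_i.
NE contributions = (2.1, 4.2, 3.7); X = 10.
W^NE = (Σα)·X − ½Σα_i² = 10² − ½·35.74 = 82.13.
Planner sets x_i = Σα_j = 10 for every i, so X^SO = 3·10 = 30.
W^SO = (Σα)·X^SO − ½·3·(Σα)² = (3/2)·10² = 150.
Deadweight loss = W^SO − W^NE = 67.87.

67.87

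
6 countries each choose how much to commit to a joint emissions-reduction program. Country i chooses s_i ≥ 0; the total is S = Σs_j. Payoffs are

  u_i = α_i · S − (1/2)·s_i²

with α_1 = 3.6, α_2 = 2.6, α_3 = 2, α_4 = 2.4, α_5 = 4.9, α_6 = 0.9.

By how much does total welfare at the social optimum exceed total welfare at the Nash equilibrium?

565.07

Country i's FOC: ∂u_i/∂s_i = α_i − s_i = 0, so s_i* = α_i.
NE contributions = (3.6, 2.6, 2, 2.4, 4.9, 0.9); S = 16.4.
W^NE = (Σα)·S − ½Σα_i² = 16.4² − ½·54.3 = 241.81.
Planner sets s_i = Σα_j = 16.4 for every i, so S^SO = 6·16.4 = 98.4.
W^SO = (Σα)·S^SO − ½·6·(Σα)² = (6/2)·16.4² = 806.88.
Deadweight loss = W^SO − W^NE = 565.07.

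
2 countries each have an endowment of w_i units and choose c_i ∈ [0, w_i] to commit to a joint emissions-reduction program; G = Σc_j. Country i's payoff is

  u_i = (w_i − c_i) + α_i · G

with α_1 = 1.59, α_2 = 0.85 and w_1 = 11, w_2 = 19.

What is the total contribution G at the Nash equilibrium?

∂u_i/∂c_i = α_i − 1, so country i contributes w_i if α_i > 1, else 0.
α_i > 1 for i ∈ {1}; NE contributions (11, 0), G = 11.

11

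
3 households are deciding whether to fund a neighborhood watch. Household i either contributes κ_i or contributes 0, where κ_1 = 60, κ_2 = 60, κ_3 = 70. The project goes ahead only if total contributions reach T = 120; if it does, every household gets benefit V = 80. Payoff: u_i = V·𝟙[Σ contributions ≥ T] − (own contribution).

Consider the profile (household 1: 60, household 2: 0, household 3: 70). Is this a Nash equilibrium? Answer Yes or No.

Yes

Total = 130 ≥ 120: provided.
Household 1 (pledges 60, payoff 20): dropping to 0 → total 70, payoff 0. No gain.
Household 2 (pledges 0, payoff 80): pledging 60 → total 190, payoff 20. No gain.
Household 3 (pledges 70, payoff 10): dropping to 0 → total 60, payoff 0. No gain.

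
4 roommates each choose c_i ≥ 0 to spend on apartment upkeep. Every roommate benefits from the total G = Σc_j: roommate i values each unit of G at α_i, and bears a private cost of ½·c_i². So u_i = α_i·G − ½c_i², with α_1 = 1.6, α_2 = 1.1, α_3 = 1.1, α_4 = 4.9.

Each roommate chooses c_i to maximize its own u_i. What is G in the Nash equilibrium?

8.7

Roommate i's FOC: ∂u_i/∂c_i = α_i − c_i = 0, so c_i* = α_i.
NE contributions = (1.6, 1.1, 1.1, 4.9); G = 8.7.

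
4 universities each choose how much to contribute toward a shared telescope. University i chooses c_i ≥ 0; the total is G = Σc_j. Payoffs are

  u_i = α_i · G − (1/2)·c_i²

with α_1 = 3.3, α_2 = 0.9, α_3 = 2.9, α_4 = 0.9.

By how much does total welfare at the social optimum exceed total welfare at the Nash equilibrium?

74.46

University i's FOC: ∂u_i/∂c_i = α_i − c_i = 0, so c_i* = α_i.
NE contributions = (3.3, 0.9, 2.9, 0.9); G = 8.
W^NE = (Σα)·G − ½Σα_i² = 8² − ½·20.92 = 53.54.
Planner sets c_i = Σα_j = 8 for every i, so G^SO = 4·8 = 32.
W^SO = (Σα)·G^SO − ½·4·(Σα)² = (4/2)·8² = 128.
Deadweight loss = W^SO − W^NE = 74.46.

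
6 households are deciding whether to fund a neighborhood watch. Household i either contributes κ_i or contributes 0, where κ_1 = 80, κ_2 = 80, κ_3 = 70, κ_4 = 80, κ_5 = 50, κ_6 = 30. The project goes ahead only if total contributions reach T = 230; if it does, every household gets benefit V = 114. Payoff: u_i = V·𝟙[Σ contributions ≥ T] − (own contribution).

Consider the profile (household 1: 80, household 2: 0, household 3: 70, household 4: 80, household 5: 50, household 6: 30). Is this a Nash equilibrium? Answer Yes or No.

No

Total = 310 ≥ 230: provided.
Household 1 (pledges 80, payoff 34): dropping to 0 → total 230, payoff 114. Profitable deviation.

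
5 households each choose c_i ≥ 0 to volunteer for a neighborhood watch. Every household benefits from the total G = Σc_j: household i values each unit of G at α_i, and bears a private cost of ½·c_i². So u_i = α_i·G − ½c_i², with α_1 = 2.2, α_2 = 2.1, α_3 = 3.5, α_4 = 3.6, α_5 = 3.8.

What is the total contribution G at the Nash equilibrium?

15.2

Household i's FOC: ∂u_i/∂c_i = α_i − c_i = 0, so c_i* = α_i.
NE contributions = (2.2, 2.1, 3.5, 3.6, 3.8); G = 15.2.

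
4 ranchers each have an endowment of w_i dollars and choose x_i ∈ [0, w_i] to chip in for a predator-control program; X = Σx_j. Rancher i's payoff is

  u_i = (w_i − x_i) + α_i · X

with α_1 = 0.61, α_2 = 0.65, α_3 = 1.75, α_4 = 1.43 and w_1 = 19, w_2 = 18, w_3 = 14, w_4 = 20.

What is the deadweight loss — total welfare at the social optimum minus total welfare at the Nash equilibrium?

∂u_i/∂x_i = α_i − 1, so rancher i contributes w_i if α_i > 1, else 0.
α_i > 1 for i ∈ {3, 4}; NE contributions (0, 0, 14, 20), X = 34.
W^NE = Σw_i − X^NE + (Σα_i)·X^NE = 71 + 3.44·34 = 187.96.
Planner: ∂(Σu_j)/∂x_i = Σα_j − 1 = 3.44 > 0, so everyone contributes w_i; X^SO = 71, W^SO = 71 + 3.44·71 = 315.24.
Deadweight loss = 127.28.

127.28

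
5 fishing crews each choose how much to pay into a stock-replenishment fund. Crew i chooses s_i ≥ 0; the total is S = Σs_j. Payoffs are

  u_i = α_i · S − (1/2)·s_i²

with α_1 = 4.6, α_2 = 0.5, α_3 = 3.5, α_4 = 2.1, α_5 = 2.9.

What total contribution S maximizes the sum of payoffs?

68

Planner FOC: ∂(Σu_j)/∂s_i = (Σα_j) − s_i = 0, so s_i^SO = Σα_j = 13.6 for every i; S^SO = 68.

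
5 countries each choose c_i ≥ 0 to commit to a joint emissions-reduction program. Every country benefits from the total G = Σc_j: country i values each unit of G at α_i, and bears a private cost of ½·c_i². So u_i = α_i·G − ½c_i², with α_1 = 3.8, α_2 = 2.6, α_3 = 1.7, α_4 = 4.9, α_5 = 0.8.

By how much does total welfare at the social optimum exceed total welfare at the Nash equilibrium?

Country i's FOC: ∂u_i/∂c_i = α_i − c_i = 0, so c_i* = α_i.
NE contributions = (3.8, 2.6, 1.7, 4.9, 0.8); G = 13.8.
W^NE = (Σα)·G − ½Σα_i² = 13.8² − ½·48.74 = 166.07.
Planner sets c_i = Σα_j = 13.8 for every i, so G^SO = 5·13.8 = 69.
W^SO = (Σα)·G^SO − ½·5·(Σα)² = (5/2)·13.8² = 476.1.
Deadweight loss = W^SO − W^NE = 310.03.

310.03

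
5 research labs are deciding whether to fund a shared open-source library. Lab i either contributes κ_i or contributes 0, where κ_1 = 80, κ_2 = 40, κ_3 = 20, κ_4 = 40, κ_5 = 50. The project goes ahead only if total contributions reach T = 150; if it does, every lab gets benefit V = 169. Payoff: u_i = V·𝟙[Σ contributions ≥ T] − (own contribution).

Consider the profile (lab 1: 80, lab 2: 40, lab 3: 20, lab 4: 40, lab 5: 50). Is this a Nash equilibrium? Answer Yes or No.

Total = 230 ≥ 150: provided.
Lab 1 (pledges 80, payoff 89): dropping to 0 → total 150, payoff 169. Profitable deviation.

No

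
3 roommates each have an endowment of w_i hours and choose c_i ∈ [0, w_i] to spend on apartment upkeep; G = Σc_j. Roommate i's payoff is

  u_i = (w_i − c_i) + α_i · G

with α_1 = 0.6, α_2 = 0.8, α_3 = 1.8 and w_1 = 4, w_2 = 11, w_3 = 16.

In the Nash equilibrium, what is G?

16

∂u_i/∂c_i = α_i − 1, so roommate i contributes w_i if α_i > 1, else 0.
α_i > 1 for i ∈ {3}; NE contributions (0, 0, 16), G = 16.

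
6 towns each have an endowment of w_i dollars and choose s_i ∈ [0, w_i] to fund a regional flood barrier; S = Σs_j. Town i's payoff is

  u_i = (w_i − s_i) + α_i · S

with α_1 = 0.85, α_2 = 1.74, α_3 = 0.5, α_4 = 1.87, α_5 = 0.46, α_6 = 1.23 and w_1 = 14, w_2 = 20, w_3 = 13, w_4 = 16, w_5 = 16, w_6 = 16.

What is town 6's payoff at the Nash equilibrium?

63.96

∂u_i/∂s_i = α_i − 1, so town i contributes w_i if α_i > 1, else 0.
α_i > 1 for i ∈ {2, 4, 6}; NE contributions (0, 20, 0, 16, 0, 16), S = 52.
u_6 = (16 − 16) + 1.23·52 = 63.96.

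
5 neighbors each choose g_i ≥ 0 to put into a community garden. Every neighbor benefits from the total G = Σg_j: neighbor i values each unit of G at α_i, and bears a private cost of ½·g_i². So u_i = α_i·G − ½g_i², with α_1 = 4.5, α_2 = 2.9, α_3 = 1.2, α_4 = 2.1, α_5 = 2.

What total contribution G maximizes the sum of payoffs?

63.5

Planner FOC: ∂(Σu_j)/∂g_i = (Σα_j) − g_i = 0, so g_i^SO = Σα_j = 12.7 for every i; G^SO = 63.5.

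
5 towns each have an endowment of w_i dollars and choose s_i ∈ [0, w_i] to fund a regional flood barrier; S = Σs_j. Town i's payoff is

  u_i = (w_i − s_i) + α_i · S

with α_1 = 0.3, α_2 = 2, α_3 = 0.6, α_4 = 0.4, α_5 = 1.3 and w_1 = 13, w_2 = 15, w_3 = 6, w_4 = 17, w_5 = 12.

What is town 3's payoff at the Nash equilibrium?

22.2

∂u_i/∂s_i = α_i − 1, so town i contributes w_i if α_i > 1, else 0.
α_i > 1 for i ∈ {2, 5}; NE contributions (0, 15, 0, 0, 12), S = 27.
u_3 = (6 − 0) + 0.6·27 = 22.2.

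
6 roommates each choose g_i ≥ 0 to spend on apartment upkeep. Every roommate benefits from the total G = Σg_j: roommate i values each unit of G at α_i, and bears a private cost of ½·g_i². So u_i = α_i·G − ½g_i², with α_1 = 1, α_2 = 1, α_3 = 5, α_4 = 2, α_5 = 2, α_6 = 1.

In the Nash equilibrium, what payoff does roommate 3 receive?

47.5

Roommate i's FOC: ∂u_i/∂g_i = α_i − g_i = 0, so g_i* = α_i.
NE contributions = (1, 1, 5, 2, 2, 1); G = 12.
u_3 = α_3·G − ½·(g_3)² = 5·12 − ½·5² = 47.5.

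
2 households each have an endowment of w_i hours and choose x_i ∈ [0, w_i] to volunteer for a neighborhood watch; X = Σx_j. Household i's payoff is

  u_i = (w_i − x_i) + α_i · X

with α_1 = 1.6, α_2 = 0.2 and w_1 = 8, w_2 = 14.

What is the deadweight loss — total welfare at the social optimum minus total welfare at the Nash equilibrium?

∂u_i/∂x_i = α_i − 1, so household i contributes w_i if α_i > 1, else 0.
α_i > 1 for i ∈ {1}; NE contributions (8, 0), X = 8.
W^NE = Σw_i − X^NE + (Σα_i)·X^NE = 22 + 0.8·8 = 28.4.
Planner: ∂(Σu_j)/∂x_i = Σα_j − 1 = 0.8 > 0, so everyone contributes w_i; X^SO = 22, W^SO = 22 + 0.8·22 = 39.6.
Deadweight loss = 11.2.

11.2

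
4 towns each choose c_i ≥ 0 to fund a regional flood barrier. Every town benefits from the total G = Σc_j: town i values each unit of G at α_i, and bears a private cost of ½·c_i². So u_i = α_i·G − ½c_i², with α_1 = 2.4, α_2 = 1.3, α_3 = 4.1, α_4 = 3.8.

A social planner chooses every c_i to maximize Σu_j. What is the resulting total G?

Planner FOC: ∂(Σu_j)/∂c_i = (Σα_j) − c_i = 0, so c_i^SO = Σα_j = 11.6 for every i; G^SO = 46.4.

46.4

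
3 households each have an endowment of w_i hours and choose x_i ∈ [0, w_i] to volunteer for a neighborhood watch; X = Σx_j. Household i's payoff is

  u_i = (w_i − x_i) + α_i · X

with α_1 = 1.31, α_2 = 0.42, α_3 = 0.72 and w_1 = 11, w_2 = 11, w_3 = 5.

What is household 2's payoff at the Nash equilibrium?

∂u_i/∂x_i = α_i − 1, so household i contributes w_i if α_i > 1, else 0.
α_i > 1 for i ∈ {1}; NE contributions (11, 0, 0), X = 11.
u_2 = (11 − 0) + 0.42·11 = 15.62.

15.62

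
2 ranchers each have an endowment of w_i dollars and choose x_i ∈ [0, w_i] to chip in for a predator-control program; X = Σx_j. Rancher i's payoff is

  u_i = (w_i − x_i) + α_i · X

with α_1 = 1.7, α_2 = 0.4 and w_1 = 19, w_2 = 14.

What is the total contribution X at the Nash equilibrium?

∂u_i/∂x_i = α_i − 1, so rancher i contributes w_i if α_i > 1, else 0.
α_i > 1 for i ∈ {1}; NE contributions (19, 0), X = 19.

19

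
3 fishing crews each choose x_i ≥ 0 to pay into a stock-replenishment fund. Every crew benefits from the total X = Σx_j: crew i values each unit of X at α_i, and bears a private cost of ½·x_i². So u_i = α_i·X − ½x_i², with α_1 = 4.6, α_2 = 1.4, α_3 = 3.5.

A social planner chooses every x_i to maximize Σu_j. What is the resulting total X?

Planner FOC: ∂(Σu_j)/∂x_i = (Σα_j) − x_i = 0, so x_i^SO = Σα_j = 9.5 for every i; X^SO = 28.5.

28.5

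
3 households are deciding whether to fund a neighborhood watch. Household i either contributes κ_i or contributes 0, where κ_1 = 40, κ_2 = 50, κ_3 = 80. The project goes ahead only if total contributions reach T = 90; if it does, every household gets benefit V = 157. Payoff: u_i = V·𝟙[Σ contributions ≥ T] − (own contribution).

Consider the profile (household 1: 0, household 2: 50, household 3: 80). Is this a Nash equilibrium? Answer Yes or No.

Total = 130 ≥ 90: provided.
Household 1 (pledges 0, payoff 157): pledging 40 → total 170, payoff 117. No gain.
Household 2 (pledges 50, payoff 107): dropping to 0 → total 80, payoff 0. No gain.
Household 3 (pledges 80, payoff 77): dropping to 0 → total 50, payoff 0. No gain.

Yes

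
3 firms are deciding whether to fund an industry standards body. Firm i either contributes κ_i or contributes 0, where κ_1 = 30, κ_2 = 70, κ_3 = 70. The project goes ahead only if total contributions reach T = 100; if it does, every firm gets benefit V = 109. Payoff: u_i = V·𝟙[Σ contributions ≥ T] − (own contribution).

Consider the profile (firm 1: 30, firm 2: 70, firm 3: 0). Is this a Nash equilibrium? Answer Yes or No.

Total = 100 ≥ 100: provided.
Firm 1 (pledges 30, payoff 79): dropping to 0 → total 70, payoff 0. No gain.
Firm 2 (pledges 70, payoff 39): dropping to 0 → total 30, payoff 0. No gain.
Firm 3 (pledges 0, payoff 109): pledging 70 → total 170, payoff 39. No gain.

Yes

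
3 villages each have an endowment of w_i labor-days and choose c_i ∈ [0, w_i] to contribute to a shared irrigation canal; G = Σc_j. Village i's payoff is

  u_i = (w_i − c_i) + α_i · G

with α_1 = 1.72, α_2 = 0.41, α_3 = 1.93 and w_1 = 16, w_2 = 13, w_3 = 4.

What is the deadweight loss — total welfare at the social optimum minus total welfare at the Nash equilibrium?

∂u_i/∂c_i = α_i − 1, so village i contributes w_i if α_i > 1, else 0.
α_i > 1 for i ∈ {1, 3}; NE contributions (16, 0, 4), G = 20.
W^NE = Σw_i − G^NE + (Σα_i)·G^NE = 33 + 3.06·20 = 94.2.
Planner: ∂(Σu_j)/∂c_i = Σα_j − 1 = 3.06 > 0, so everyone contributes w_i; G^SO = 33, W^SO = 33 + 3.06·33 = 133.98.
Deadweight loss = 39.78.

39.78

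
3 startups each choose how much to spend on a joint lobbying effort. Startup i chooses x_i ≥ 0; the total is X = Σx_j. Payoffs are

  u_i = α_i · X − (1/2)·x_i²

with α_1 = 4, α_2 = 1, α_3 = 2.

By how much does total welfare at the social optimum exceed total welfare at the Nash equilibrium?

Startup i's FOC: ∂u_i/∂x_i = α_i − x_i = 0, so x_i* = α_i.
NE contributions = (4, 1, 2); X = 7.
W^NE = (Σα)·X − ½Σα_i² = 7² − ½·21 = 38.5.
Planner sets x_i = Σα_j = 7 for every i, so X^SO = 3·7 = 21.
W^SO = (Σα)·X^SO − ½·3·(Σα)² = (3/2)·7² = 73.5.
Deadweight loss = W^SO − W^NE = 35.

35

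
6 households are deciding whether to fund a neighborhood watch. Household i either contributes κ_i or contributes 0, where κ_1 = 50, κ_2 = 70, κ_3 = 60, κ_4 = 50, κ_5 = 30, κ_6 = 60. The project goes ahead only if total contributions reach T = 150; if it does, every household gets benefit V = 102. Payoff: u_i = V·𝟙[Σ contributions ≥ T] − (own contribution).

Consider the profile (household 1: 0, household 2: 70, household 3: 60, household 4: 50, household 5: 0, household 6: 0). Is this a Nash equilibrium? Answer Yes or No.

Total = 180 ≥ 150: provided.
Household 1 (pledges 0, payoff 102): pledging 50 → total 230, payoff 52. No gain.
Household 2 (pledges 70, payoff 32): dropping to 0 → total 110, payoff 0. No gain.
Household 3 (pledges 60, payoff 42): dropping to 0 → total 120, payoff 0. No gain.
Household 4 (pledges 50, payoff 52): dropping to 0 → total 130, payoff 0. No gain.
Household 5 (pledges 0, payoff 102): pledging 30 → total 210, payoff 72. No gain.
Household 6 (pledges 0, payoff 102): pledging 60 → total 240, payoff 42. No gain.

Yes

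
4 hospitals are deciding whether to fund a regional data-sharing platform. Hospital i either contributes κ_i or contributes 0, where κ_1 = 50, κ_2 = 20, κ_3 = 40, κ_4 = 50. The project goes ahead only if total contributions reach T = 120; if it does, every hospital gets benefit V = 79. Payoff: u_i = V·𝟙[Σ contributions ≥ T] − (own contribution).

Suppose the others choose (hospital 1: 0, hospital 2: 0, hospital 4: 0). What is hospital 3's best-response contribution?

0

Others' total = 0. Even contributing 40 gives 40 < 120: no benefit either way.
Best response: 0.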